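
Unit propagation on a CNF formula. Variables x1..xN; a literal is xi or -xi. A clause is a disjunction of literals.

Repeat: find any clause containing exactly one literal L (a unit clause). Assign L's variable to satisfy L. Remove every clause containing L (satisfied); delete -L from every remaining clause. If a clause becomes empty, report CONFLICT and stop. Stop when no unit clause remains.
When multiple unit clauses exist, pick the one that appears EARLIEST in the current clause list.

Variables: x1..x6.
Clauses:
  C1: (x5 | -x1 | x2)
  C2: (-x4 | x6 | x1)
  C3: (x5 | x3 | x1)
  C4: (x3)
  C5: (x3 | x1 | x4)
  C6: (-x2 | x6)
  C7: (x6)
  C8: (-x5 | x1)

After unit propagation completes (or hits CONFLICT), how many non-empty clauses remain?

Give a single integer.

unit clause [3] forces x3=T; simplify:
  satisfied 3 clause(s); 5 remain; assigned so far: [3]
unit clause [6] forces x6=T; simplify:
  satisfied 3 clause(s); 2 remain; assigned so far: [3, 6]

Answer: 2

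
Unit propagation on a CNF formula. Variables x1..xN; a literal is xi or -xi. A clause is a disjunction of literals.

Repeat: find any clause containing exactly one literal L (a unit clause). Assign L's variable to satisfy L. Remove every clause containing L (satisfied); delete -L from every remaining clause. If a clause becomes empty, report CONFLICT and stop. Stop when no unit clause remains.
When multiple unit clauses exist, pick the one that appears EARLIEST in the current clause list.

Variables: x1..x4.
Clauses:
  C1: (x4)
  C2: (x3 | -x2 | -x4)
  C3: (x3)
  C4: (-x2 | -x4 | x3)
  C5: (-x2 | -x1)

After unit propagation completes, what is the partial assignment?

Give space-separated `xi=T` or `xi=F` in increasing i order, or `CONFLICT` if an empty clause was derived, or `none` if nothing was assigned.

Answer: x3=T x4=T

Derivation:
unit clause [4] forces x4=T; simplify:
  drop -4 from [3, -2, -4] -> [3, -2]
  drop -4 from [-2, -4, 3] -> [-2, 3]
  satisfied 1 clause(s); 4 remain; assigned so far: [4]
unit clause [3] forces x3=T; simplify:
  satisfied 3 clause(s); 1 remain; assigned so far: [3, 4]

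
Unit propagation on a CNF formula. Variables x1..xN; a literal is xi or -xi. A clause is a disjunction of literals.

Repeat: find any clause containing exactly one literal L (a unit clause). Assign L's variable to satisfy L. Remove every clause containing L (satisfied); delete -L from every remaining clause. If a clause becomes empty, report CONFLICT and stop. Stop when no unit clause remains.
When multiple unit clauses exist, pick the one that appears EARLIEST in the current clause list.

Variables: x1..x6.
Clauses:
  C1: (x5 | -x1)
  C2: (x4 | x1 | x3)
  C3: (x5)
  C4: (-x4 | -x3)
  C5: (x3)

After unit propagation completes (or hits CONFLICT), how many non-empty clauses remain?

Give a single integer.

unit clause [5] forces x5=T; simplify:
  satisfied 2 clause(s); 3 remain; assigned so far: [5]
unit clause [3] forces x3=T; simplify:
  drop -3 from [-4, -3] -> [-4]
  satisfied 2 clause(s); 1 remain; assigned so far: [3, 5]
unit clause [-4] forces x4=F; simplify:
  satisfied 1 clause(s); 0 remain; assigned so far: [3, 4, 5]

Answer: 0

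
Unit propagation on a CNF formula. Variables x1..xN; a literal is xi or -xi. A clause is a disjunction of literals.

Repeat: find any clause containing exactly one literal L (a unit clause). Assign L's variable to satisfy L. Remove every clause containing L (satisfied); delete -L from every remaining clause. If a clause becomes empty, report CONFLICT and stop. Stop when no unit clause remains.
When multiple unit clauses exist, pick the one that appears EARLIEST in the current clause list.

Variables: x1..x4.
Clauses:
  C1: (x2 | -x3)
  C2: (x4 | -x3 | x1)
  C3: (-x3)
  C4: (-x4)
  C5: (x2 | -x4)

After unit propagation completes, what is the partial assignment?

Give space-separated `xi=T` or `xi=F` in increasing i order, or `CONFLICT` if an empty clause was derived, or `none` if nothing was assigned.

Answer: x3=F x4=F

Derivation:
unit clause [-3] forces x3=F; simplify:
  satisfied 3 clause(s); 2 remain; assigned so far: [3]
unit clause [-4] forces x4=F; simplify:
  satisfied 2 clause(s); 0 remain; assigned so far: [3, 4]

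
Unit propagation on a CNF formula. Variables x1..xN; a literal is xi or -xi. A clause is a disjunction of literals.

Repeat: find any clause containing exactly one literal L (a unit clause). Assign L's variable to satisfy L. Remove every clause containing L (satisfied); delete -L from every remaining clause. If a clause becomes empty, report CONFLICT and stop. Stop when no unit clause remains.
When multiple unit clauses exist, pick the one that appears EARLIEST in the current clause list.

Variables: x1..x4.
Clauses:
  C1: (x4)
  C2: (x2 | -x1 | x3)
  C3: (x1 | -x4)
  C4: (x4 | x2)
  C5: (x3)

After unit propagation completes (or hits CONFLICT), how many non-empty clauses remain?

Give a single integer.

unit clause [4] forces x4=T; simplify:
  drop -4 from [1, -4] -> [1]
  satisfied 2 clause(s); 3 remain; assigned so far: [4]
unit clause [1] forces x1=T; simplify:
  drop -1 from [2, -1, 3] -> [2, 3]
  satisfied 1 clause(s); 2 remain; assigned so far: [1, 4]
unit clause [3] forces x3=T; simplify:
  satisfied 2 clause(s); 0 remain; assigned so far: [1, 3, 4]

Answer: 0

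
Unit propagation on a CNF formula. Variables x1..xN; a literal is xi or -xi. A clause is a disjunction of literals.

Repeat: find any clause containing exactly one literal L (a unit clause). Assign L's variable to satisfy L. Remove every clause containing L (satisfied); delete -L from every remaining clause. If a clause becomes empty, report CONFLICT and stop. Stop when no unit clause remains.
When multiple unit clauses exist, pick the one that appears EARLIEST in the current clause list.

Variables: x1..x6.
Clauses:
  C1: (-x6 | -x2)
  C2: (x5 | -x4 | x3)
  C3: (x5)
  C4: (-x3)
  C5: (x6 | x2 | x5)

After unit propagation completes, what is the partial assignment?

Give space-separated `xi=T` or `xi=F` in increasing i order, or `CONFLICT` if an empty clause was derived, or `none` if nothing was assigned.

Answer: x3=F x5=T

Derivation:
unit clause [5] forces x5=T; simplify:
  satisfied 3 clause(s); 2 remain; assigned so far: [5]
unit clause [-3] forces x3=F; simplify:
  satisfied 1 clause(s); 1 remain; assigned so far: [3, 5]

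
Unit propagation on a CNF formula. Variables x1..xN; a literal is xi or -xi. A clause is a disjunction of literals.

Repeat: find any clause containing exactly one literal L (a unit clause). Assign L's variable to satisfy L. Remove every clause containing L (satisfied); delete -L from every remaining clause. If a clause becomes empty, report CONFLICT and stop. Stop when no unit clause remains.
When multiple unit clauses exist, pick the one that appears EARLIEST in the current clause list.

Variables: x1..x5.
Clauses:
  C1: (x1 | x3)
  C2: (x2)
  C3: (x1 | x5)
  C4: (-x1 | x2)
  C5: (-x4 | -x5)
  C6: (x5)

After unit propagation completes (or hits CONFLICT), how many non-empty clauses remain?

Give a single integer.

Answer: 1

Derivation:
unit clause [2] forces x2=T; simplify:
  satisfied 2 clause(s); 4 remain; assigned so far: [2]
unit clause [5] forces x5=T; simplify:
  drop -5 from [-4, -5] -> [-4]
  satisfied 2 clause(s); 2 remain; assigned so far: [2, 5]
unit clause [-4] forces x4=F; simplify:
  satisfied 1 clause(s); 1 remain; assigned so far: [2, 4, 5]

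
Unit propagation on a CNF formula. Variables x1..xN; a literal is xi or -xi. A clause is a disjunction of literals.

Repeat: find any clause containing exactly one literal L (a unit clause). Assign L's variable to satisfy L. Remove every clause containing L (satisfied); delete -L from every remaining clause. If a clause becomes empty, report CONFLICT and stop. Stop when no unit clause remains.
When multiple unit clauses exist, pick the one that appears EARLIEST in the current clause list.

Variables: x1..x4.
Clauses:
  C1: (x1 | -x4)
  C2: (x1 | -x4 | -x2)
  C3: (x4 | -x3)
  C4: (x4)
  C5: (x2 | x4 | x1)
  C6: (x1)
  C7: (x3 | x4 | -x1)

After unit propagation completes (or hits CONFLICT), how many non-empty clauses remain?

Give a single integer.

Answer: 0

Derivation:
unit clause [4] forces x4=T; simplify:
  drop -4 from [1, -4] -> [1]
  drop -4 from [1, -4, -2] -> [1, -2]
  satisfied 4 clause(s); 3 remain; assigned so far: [4]
unit clause [1] forces x1=T; simplify:
  satisfied 3 clause(s); 0 remain; assigned so far: [1, 4]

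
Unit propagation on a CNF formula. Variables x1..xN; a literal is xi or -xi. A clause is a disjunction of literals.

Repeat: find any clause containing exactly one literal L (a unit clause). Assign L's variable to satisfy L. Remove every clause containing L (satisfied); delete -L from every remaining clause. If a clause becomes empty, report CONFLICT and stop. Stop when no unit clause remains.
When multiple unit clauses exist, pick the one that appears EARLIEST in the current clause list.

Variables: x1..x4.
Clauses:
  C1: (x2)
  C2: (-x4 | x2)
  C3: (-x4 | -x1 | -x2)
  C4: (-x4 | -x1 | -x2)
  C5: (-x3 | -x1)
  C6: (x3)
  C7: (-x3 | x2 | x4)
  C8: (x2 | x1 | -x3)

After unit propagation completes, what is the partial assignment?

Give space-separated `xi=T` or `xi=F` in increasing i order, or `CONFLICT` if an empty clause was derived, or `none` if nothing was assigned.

unit clause [2] forces x2=T; simplify:
  drop -2 from [-4, -1, -2] -> [-4, -1]
  drop -2 from [-4, -1, -2] -> [-4, -1]
  satisfied 4 clause(s); 4 remain; assigned so far: [2]
unit clause [3] forces x3=T; simplify:
  drop -3 from [-3, -1] -> [-1]
  satisfied 1 clause(s); 3 remain; assigned so far: [2, 3]
unit clause [-1] forces x1=F; simplify:
  satisfied 3 clause(s); 0 remain; assigned so far: [1, 2, 3]

Answer: x1=F x2=T x3=T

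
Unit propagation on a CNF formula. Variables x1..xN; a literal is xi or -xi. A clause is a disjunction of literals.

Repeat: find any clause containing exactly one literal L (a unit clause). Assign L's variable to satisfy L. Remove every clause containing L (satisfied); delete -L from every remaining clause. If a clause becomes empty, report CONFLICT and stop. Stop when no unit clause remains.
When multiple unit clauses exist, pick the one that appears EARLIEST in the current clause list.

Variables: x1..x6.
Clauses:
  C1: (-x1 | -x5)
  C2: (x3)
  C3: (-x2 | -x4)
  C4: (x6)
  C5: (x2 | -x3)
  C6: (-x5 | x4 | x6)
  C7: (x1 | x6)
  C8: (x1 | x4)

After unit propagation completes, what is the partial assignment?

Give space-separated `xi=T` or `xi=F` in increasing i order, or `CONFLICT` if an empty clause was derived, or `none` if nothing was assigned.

unit clause [3] forces x3=T; simplify:
  drop -3 from [2, -3] -> [2]
  satisfied 1 clause(s); 7 remain; assigned so far: [3]
unit clause [6] forces x6=T; simplify:
  satisfied 3 clause(s); 4 remain; assigned so far: [3, 6]
unit clause [2] forces x2=T; simplify:
  drop -2 from [-2, -4] -> [-4]
  satisfied 1 clause(s); 3 remain; assigned so far: [2, 3, 6]
unit clause [-4] forces x4=F; simplify:
  drop 4 from [1, 4] -> [1]
  satisfied 1 clause(s); 2 remain; assigned so far: [2, 3, 4, 6]
unit clause [1] forces x1=T; simplify:
  drop -1 from [-1, -5] -> [-5]
  satisfied 1 clause(s); 1 remain; assigned so far: [1, 2, 3, 4, 6]
unit clause [-5] forces x5=F; simplify:
  satisfied 1 clause(s); 0 remain; assigned so far: [1, 2, 3, 4, 5, 6]

Answer: x1=T x2=T x3=T x4=F x5=F x6=T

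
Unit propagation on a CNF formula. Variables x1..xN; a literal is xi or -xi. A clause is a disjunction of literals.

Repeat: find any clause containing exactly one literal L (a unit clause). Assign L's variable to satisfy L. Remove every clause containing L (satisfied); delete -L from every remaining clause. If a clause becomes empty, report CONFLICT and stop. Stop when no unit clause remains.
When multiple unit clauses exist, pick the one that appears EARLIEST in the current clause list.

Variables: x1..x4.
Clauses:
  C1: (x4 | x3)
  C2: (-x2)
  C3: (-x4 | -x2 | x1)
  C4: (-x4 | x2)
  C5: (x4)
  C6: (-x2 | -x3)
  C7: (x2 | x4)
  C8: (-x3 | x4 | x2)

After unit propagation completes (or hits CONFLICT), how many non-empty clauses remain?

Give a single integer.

unit clause [-2] forces x2=F; simplify:
  drop 2 from [-4, 2] -> [-4]
  drop 2 from [2, 4] -> [4]
  drop 2 from [-3, 4, 2] -> [-3, 4]
  satisfied 3 clause(s); 5 remain; assigned so far: [2]
unit clause [-4] forces x4=F; simplify:
  drop 4 from [4, 3] -> [3]
  drop 4 from [4] -> [] (empty!)
  drop 4 from [4] -> [] (empty!)
  drop 4 from [-3, 4] -> [-3]
  satisfied 1 clause(s); 4 remain; assigned so far: [2, 4]
CONFLICT (empty clause)

Answer: 2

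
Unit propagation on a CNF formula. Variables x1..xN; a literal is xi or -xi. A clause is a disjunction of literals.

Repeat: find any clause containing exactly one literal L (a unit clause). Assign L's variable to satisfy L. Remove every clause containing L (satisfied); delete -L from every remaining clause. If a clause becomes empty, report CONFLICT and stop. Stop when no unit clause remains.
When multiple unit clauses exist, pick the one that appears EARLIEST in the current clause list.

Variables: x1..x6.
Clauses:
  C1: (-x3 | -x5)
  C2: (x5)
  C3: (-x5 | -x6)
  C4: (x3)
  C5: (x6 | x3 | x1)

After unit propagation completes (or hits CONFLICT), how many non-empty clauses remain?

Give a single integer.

unit clause [5] forces x5=T; simplify:
  drop -5 from [-3, -5] -> [-3]
  drop -5 from [-5, -6] -> [-6]
  satisfied 1 clause(s); 4 remain; assigned so far: [5]
unit clause [-3] forces x3=F; simplify:
  drop 3 from [3] -> [] (empty!)
  drop 3 from [6, 3, 1] -> [6, 1]
  satisfied 1 clause(s); 3 remain; assigned so far: [3, 5]
CONFLICT (empty clause)

Answer: 2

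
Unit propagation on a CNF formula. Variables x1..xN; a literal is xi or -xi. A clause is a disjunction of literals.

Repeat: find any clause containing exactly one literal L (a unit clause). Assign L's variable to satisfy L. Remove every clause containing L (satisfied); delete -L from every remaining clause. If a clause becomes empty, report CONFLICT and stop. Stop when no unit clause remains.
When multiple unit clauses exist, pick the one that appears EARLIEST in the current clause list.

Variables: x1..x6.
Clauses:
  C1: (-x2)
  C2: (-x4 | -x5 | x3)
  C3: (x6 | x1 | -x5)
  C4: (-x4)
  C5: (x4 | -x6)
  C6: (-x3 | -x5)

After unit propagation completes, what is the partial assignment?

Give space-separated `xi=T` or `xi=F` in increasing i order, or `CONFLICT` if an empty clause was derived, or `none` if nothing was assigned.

unit clause [-2] forces x2=F; simplify:
  satisfied 1 clause(s); 5 remain; assigned so far: [2]
unit clause [-4] forces x4=F; simplify:
  drop 4 from [4, -6] -> [-6]
  satisfied 2 clause(s); 3 remain; assigned so far: [2, 4]
unit clause [-6] forces x6=F; simplify:
  drop 6 from [6, 1, -5] -> [1, -5]
  satisfied 1 clause(s); 2 remain; assigned so far: [2, 4, 6]

Answer: x2=F x4=F x6=F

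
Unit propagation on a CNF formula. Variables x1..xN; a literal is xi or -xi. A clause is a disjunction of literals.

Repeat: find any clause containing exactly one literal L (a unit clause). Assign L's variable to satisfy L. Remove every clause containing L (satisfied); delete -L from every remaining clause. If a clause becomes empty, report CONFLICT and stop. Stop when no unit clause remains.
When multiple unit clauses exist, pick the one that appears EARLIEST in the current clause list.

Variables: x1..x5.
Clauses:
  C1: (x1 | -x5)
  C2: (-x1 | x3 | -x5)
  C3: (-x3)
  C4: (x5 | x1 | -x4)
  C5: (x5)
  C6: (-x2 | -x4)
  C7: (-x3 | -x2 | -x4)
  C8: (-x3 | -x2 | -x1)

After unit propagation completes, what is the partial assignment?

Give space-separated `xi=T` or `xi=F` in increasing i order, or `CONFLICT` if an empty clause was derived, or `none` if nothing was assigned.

unit clause [-3] forces x3=F; simplify:
  drop 3 from [-1, 3, -5] -> [-1, -5]
  satisfied 3 clause(s); 5 remain; assigned so far: [3]
unit clause [5] forces x5=T; simplify:
  drop -5 from [1, -5] -> [1]
  drop -5 from [-1, -5] -> [-1]
  satisfied 2 clause(s); 3 remain; assigned so far: [3, 5]
unit clause [1] forces x1=T; simplify:
  drop -1 from [-1] -> [] (empty!)
  satisfied 1 clause(s); 2 remain; assigned so far: [1, 3, 5]
CONFLICT (empty clause)

Answer: CONFLICT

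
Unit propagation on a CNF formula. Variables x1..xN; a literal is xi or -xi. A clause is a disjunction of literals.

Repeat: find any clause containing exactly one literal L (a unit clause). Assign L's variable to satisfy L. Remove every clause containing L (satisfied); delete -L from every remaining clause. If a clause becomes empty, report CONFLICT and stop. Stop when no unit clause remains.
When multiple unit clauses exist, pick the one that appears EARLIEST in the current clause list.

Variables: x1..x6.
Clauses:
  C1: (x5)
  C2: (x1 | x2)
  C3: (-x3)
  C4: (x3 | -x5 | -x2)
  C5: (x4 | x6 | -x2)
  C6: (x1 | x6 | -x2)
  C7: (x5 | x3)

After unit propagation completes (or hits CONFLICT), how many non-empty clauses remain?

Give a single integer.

unit clause [5] forces x5=T; simplify:
  drop -5 from [3, -5, -2] -> [3, -2]
  satisfied 2 clause(s); 5 remain; assigned so far: [5]
unit clause [-3] forces x3=F; simplify:
  drop 3 from [3, -2] -> [-2]
  satisfied 1 clause(s); 4 remain; assigned so far: [3, 5]
unit clause [-2] forces x2=F; simplify:
  drop 2 from [1, 2] -> [1]
  satisfied 3 clause(s); 1 remain; assigned so far: [2, 3, 5]
unit clause [1] forces x1=T; simplify:
  satisfied 1 clause(s); 0 remain; assigned so far: [1, 2, 3, 5]

Answer: 0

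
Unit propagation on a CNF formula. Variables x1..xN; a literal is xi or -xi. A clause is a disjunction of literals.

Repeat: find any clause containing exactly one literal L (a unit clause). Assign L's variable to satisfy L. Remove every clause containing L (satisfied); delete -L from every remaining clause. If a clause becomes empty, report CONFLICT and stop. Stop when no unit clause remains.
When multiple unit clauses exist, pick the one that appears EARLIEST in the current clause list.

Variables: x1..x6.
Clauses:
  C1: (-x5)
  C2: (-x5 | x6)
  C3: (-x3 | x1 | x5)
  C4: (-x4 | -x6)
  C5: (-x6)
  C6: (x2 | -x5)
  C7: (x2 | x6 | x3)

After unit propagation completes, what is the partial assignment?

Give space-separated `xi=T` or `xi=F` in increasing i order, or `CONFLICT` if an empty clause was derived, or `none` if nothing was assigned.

Answer: x5=F x6=F

Derivation:
unit clause [-5] forces x5=F; simplify:
  drop 5 from [-3, 1, 5] -> [-3, 1]
  satisfied 3 clause(s); 4 remain; assigned so far: [5]
unit clause [-6] forces x6=F; simplify:
  drop 6 from [2, 6, 3] -> [2, 3]
  satisfied 2 clause(s); 2 remain; assigned so far: [5, 6]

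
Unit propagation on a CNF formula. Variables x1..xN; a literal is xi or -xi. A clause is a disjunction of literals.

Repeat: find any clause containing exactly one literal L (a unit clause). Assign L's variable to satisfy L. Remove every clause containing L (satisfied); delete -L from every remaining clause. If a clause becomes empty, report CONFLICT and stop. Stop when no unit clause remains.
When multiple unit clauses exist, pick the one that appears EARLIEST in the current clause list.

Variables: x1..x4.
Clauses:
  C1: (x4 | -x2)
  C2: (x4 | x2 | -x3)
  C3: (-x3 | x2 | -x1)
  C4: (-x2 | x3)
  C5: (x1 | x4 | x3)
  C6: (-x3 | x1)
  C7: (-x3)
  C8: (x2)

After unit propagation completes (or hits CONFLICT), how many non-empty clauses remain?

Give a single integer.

Answer: 1

Derivation:
unit clause [-3] forces x3=F; simplify:
  drop 3 from [-2, 3] -> [-2]
  drop 3 from [1, 4, 3] -> [1, 4]
  satisfied 4 clause(s); 4 remain; assigned so far: [3]
unit clause [-2] forces x2=F; simplify:
  drop 2 from [2] -> [] (empty!)
  satisfied 2 clause(s); 2 remain; assigned so far: [2, 3]
CONFLICT (empty clause)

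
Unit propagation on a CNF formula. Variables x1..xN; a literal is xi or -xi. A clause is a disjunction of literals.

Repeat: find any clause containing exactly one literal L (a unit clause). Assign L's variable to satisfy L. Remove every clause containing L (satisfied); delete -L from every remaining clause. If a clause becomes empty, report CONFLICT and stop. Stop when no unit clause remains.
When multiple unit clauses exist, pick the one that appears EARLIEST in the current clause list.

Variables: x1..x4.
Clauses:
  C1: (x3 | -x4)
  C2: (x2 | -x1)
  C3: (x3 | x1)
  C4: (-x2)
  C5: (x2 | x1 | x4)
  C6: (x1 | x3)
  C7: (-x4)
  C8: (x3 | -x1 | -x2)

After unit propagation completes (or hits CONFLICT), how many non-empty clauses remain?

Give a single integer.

unit clause [-2] forces x2=F; simplify:
  drop 2 from [2, -1] -> [-1]
  drop 2 from [2, 1, 4] -> [1, 4]
  satisfied 2 clause(s); 6 remain; assigned so far: [2]
unit clause [-1] forces x1=F; simplify:
  drop 1 from [3, 1] -> [3]
  drop 1 from [1, 4] -> [4]
  drop 1 from [1, 3] -> [3]
  satisfied 1 clause(s); 5 remain; assigned so far: [1, 2]
unit clause [3] forces x3=T; simplify:
  satisfied 3 clause(s); 2 remain; assigned so far: [1, 2, 3]
unit clause [4] forces x4=T; simplify:
  drop -4 from [-4] -> [] (empty!)
  satisfied 1 clause(s); 1 remain; assigned so far: [1, 2, 3, 4]
CONFLICT (empty clause)

Answer: 0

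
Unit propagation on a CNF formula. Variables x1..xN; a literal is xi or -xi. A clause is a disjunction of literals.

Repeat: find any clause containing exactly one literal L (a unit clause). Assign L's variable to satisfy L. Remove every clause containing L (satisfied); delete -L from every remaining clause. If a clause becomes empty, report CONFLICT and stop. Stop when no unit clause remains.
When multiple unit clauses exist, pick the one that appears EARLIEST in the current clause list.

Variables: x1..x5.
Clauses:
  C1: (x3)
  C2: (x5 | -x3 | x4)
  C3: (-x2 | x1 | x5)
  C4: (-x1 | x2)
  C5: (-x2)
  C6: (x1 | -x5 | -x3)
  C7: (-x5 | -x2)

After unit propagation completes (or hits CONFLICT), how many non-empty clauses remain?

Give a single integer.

unit clause [3] forces x3=T; simplify:
  drop -3 from [5, -3, 4] -> [5, 4]
  drop -3 from [1, -5, -3] -> [1, -5]
  satisfied 1 clause(s); 6 remain; assigned so far: [3]
unit clause [-2] forces x2=F; simplify:
  drop 2 from [-1, 2] -> [-1]
  satisfied 3 clause(s); 3 remain; assigned so far: [2, 3]
unit clause [-1] forces x1=F; simplify:
  drop 1 from [1, -5] -> [-5]
  satisfied 1 clause(s); 2 remain; assigned so far: [1, 2, 3]
unit clause [-5] forces x5=F; simplify:
  drop 5 from [5, 4] -> [4]
  satisfied 1 clause(s); 1 remain; assigned so far: [1, 2, 3, 5]
unit clause [4] forces x4=T; simplify:
  satisfied 1 clause(s); 0 remain; assigned so far: [1, 2, 3, 4, 5]

Answer: 0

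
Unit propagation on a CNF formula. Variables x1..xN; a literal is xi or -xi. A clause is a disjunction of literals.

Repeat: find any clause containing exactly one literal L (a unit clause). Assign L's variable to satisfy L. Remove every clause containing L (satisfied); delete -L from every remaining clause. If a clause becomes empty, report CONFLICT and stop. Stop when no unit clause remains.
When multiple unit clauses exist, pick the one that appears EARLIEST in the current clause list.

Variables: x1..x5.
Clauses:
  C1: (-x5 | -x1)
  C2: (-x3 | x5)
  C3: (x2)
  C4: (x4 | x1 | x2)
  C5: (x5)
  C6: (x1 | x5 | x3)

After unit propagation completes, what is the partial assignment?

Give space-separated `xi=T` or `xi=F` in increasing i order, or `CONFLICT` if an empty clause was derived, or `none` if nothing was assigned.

unit clause [2] forces x2=T; simplify:
  satisfied 2 clause(s); 4 remain; assigned so far: [2]
unit clause [5] forces x5=T; simplify:
  drop -5 from [-5, -1] -> [-1]
  satisfied 3 clause(s); 1 remain; assigned so far: [2, 5]
unit clause [-1] forces x1=F; simplify:
  satisfied 1 clause(s); 0 remain; assigned so far: [1, 2, 5]

Answer: x1=F x2=T x5=T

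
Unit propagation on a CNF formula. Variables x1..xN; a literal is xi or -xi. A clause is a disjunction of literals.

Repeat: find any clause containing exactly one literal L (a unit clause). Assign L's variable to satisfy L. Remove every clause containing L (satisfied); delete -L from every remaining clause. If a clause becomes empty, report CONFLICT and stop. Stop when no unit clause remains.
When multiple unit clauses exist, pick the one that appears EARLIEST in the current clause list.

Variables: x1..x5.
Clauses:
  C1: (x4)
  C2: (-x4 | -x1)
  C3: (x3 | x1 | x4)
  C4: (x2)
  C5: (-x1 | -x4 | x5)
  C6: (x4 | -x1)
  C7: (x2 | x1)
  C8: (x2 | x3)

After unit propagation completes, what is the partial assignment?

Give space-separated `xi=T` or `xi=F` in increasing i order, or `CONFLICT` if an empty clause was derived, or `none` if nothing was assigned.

Answer: x1=F x2=T x4=T

Derivation:
unit clause [4] forces x4=T; simplify:
  drop -4 from [-4, -1] -> [-1]
  drop -4 from [-1, -4, 5] -> [-1, 5]
  satisfied 3 clause(s); 5 remain; assigned so far: [4]
unit clause [-1] forces x1=F; simplify:
  drop 1 from [2, 1] -> [2]
  satisfied 2 clause(s); 3 remain; assigned so far: [1, 4]
unit clause [2] forces x2=T; simplify:
  satisfied 3 clause(s); 0 remain; assigned so far: [1, 2, 4]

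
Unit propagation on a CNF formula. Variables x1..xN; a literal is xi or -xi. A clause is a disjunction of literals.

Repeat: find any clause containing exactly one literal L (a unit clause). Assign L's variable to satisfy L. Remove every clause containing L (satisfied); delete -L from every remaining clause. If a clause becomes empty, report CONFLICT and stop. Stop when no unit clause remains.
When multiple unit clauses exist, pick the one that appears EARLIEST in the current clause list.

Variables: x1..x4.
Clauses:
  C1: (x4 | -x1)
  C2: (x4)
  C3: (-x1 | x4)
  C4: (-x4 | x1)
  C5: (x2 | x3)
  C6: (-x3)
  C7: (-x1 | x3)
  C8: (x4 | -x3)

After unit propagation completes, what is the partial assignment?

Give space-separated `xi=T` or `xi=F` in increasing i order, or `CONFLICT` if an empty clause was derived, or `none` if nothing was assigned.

unit clause [4] forces x4=T; simplify:
  drop -4 from [-4, 1] -> [1]
  satisfied 4 clause(s); 4 remain; assigned so far: [4]
unit clause [1] forces x1=T; simplify:
  drop -1 from [-1, 3] -> [3]
  satisfied 1 clause(s); 3 remain; assigned so far: [1, 4]
unit clause [-3] forces x3=F; simplify:
  drop 3 from [2, 3] -> [2]
  drop 3 from [3] -> [] (empty!)
  satisfied 1 clause(s); 2 remain; assigned so far: [1, 3, 4]
CONFLICT (empty clause)

Answer: CONFLICT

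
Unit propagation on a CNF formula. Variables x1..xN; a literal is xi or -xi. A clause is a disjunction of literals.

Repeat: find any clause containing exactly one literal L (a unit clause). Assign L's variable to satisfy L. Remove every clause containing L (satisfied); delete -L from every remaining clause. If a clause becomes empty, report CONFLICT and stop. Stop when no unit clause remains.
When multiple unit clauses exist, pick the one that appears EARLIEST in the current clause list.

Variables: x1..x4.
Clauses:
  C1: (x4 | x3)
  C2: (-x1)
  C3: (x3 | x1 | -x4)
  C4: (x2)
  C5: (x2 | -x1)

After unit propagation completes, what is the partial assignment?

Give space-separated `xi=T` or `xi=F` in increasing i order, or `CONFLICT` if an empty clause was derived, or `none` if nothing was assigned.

unit clause [-1] forces x1=F; simplify:
  drop 1 from [3, 1, -4] -> [3, -4]
  satisfied 2 clause(s); 3 remain; assigned so far: [1]
unit clause [2] forces x2=T; simplify:
  satisfied 1 clause(s); 2 remain; assigned so far: [1, 2]

Answer: x1=F x2=T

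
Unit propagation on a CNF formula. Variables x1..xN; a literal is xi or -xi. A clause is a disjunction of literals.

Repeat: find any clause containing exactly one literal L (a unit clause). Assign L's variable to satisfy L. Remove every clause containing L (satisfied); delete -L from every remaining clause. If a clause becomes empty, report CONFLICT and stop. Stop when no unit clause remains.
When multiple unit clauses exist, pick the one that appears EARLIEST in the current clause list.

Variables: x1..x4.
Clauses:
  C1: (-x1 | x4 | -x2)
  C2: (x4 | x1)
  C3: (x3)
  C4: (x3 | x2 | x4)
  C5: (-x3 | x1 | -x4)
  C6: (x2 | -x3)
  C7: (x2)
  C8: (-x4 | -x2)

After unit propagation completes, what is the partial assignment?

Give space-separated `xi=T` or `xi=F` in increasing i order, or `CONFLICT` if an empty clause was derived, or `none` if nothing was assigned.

unit clause [3] forces x3=T; simplify:
  drop -3 from [-3, 1, -4] -> [1, -4]
  drop -3 from [2, -3] -> [2]
  satisfied 2 clause(s); 6 remain; assigned so far: [3]
unit clause [2] forces x2=T; simplify:
  drop -2 from [-1, 4, -2] -> [-1, 4]
  drop -2 from [-4, -2] -> [-4]
  satisfied 2 clause(s); 4 remain; assigned so far: [2, 3]
unit clause [-4] forces x4=F; simplify:
  drop 4 from [-1, 4] -> [-1]
  drop 4 from [4, 1] -> [1]
  satisfied 2 clause(s); 2 remain; assigned so far: [2, 3, 4]
unit clause [-1] forces x1=F; simplify:
  drop 1 from [1] -> [] (empty!)
  satisfied 1 clause(s); 1 remain; assigned so far: [1, 2, 3, 4]
CONFLICT (empty clause)

Answer: CONFLICT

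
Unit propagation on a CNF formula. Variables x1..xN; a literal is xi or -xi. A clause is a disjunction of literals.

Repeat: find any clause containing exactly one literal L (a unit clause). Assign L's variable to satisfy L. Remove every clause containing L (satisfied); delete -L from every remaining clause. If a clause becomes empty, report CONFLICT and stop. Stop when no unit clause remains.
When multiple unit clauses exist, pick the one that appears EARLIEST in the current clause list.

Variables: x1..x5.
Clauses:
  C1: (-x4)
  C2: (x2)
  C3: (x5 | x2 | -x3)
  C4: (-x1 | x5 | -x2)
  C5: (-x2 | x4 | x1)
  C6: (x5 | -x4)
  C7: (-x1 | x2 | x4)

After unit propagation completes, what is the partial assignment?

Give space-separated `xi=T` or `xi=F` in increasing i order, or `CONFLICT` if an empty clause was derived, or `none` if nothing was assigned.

unit clause [-4] forces x4=F; simplify:
  drop 4 from [-2, 4, 1] -> [-2, 1]
  drop 4 from [-1, 2, 4] -> [-1, 2]
  satisfied 2 clause(s); 5 remain; assigned so far: [4]
unit clause [2] forces x2=T; simplify:
  drop -2 from [-1, 5, -2] -> [-1, 5]
  drop -2 from [-2, 1] -> [1]
  satisfied 3 clause(s); 2 remain; assigned so far: [2, 4]
unit clause [1] forces x1=T; simplify:
  drop -1 from [-1, 5] -> [5]
  satisfied 1 clause(s); 1 remain; assigned so far: [1, 2, 4]
unit clause [5] forces x5=T; simplify:
  satisfied 1 clause(s); 0 remain; assigned so far: [1, 2, 4, 5]

Answer: x1=T x2=T x4=F x5=T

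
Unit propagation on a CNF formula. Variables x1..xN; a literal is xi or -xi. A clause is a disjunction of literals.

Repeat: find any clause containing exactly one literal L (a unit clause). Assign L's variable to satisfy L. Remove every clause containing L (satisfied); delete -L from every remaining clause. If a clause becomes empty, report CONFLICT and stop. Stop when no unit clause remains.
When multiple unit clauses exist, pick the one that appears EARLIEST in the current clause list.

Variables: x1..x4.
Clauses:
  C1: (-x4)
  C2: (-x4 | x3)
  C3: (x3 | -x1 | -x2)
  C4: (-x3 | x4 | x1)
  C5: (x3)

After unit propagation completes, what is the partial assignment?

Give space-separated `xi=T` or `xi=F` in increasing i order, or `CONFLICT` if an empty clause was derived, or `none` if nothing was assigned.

Answer: x1=T x3=T x4=F

Derivation:
unit clause [-4] forces x4=F; simplify:
  drop 4 from [-3, 4, 1] -> [-3, 1]
  satisfied 2 clause(s); 3 remain; assigned so far: [4]
unit clause [3] forces x3=T; simplify:
  drop -3 from [-3, 1] -> [1]
  satisfied 2 clause(s); 1 remain; assigned so far: [3, 4]
unit clause [1] forces x1=T; simplify:
  satisfied 1 clause(s); 0 remain; assigned so far: [1, 3, 4]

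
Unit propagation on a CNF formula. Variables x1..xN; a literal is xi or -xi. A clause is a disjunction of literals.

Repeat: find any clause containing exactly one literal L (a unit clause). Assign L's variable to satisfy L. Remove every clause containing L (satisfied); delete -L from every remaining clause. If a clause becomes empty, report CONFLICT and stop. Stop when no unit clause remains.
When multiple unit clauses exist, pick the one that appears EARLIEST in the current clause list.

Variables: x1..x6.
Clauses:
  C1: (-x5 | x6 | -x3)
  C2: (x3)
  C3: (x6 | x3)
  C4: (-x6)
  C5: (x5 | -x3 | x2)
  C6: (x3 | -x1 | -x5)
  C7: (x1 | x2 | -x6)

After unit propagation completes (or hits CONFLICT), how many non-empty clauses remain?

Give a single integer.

unit clause [3] forces x3=T; simplify:
  drop -3 from [-5, 6, -3] -> [-5, 6]
  drop -3 from [5, -3, 2] -> [5, 2]
  satisfied 3 clause(s); 4 remain; assigned so far: [3]
unit clause [-6] forces x6=F; simplify:
  drop 6 from [-5, 6] -> [-5]
  satisfied 2 clause(s); 2 remain; assigned so far: [3, 6]
unit clause [-5] forces x5=F; simplify:
  drop 5 from [5, 2] -> [2]
  satisfied 1 clause(s); 1 remain; assigned so far: [3, 5, 6]
unit clause [2] forces x2=T; simplify:
  satisfied 1 clause(s); 0 remain; assigned so far: [2, 3, 5, 6]

Answer: 0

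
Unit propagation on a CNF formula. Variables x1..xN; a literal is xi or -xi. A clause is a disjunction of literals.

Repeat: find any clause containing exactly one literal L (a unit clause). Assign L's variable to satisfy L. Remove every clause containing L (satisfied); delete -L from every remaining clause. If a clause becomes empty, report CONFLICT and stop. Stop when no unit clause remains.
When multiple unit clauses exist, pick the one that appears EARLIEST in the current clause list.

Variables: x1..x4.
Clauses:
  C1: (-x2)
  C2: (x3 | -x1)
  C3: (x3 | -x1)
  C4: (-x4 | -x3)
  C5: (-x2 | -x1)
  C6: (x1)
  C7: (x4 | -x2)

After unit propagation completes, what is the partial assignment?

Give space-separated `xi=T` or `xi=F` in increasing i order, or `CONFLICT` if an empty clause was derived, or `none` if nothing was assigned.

unit clause [-2] forces x2=F; simplify:
  satisfied 3 clause(s); 4 remain; assigned so far: [2]
unit clause [1] forces x1=T; simplify:
  drop -1 from [3, -1] -> [3]
  drop -1 from [3, -1] -> [3]
  satisfied 1 clause(s); 3 remain; assigned so far: [1, 2]
unit clause [3] forces x3=T; simplify:
  drop -3 from [-4, -3] -> [-4]
  satisfied 2 clause(s); 1 remain; assigned so far: [1, 2, 3]
unit clause [-4] forces x4=F; simplify:
  satisfied 1 clause(s); 0 remain; assigned so far: [1, 2, 3, 4]

Answer: x1=T x2=F x3=T x4=F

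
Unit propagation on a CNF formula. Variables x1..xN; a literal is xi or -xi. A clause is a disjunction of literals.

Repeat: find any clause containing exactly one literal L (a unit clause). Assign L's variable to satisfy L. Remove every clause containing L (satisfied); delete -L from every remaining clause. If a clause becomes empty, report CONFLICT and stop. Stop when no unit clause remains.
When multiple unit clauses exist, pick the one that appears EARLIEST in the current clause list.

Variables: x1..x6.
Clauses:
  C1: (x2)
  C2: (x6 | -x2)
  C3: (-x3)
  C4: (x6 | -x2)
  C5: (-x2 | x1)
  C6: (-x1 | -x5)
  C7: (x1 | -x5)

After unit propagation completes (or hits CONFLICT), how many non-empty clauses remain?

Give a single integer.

unit clause [2] forces x2=T; simplify:
  drop -2 from [6, -2] -> [6]
  drop -2 from [6, -2] -> [6]
  drop -2 from [-2, 1] -> [1]
  satisfied 1 clause(s); 6 remain; assigned so far: [2]
unit clause [6] forces x6=T; simplify:
  satisfied 2 clause(s); 4 remain; assigned so far: [2, 6]
unit clause [-3] forces x3=F; simplify:
  satisfied 1 clause(s); 3 remain; assigned so far: [2, 3, 6]
unit clause [1] forces x1=T; simplify:
  drop -1 from [-1, -5] -> [-5]
  satisfied 2 clause(s); 1 remain; assigned so far: [1, 2, 3, 6]
unit clause [-5] forces x5=F; simplify:
  satisfied 1 clause(s); 0 remain; assigned so far: [1, 2, 3, 5, 6]

Answer: 0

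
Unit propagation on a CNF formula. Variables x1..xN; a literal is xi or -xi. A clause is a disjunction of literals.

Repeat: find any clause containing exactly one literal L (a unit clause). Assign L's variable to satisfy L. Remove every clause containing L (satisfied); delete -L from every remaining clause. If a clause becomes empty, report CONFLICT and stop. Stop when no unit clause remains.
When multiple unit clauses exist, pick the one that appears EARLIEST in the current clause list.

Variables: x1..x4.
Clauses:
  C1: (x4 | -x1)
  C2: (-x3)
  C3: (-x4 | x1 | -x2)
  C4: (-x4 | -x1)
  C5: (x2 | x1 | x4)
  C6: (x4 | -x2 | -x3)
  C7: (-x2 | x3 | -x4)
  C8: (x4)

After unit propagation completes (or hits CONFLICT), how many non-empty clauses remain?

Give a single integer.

unit clause [-3] forces x3=F; simplify:
  drop 3 from [-2, 3, -4] -> [-2, -4]
  satisfied 2 clause(s); 6 remain; assigned so far: [3]
unit clause [4] forces x4=T; simplify:
  drop -4 from [-4, 1, -2] -> [1, -2]
  drop -4 from [-4, -1] -> [-1]
  drop -4 from [-2, -4] -> [-2]
  satisfied 3 clause(s); 3 remain; assigned so far: [3, 4]
unit clause [-1] forces x1=F; simplify:
  drop 1 from [1, -2] -> [-2]
  satisfied 1 clause(s); 2 remain; assigned so far: [1, 3, 4]
unit clause [-2] forces x2=F; simplify:
  satisfied 2 clause(s); 0 remain; assigned so far: [1, 2, 3, 4]

Answer: 0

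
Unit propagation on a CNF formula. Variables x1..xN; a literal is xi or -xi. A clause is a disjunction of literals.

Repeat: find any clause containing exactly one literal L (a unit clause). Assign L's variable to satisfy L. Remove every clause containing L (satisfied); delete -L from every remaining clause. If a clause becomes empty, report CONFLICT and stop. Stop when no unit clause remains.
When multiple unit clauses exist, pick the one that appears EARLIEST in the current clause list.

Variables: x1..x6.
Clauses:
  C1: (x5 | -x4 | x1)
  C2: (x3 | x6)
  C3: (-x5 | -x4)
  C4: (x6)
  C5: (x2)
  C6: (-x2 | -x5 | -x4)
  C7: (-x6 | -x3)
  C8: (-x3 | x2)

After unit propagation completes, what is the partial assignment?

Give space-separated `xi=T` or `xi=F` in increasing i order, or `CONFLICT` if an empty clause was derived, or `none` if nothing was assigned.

Answer: x2=T x3=F x6=T

Derivation:
unit clause [6] forces x6=T; simplify:
  drop -6 from [-6, -3] -> [-3]
  satisfied 2 clause(s); 6 remain; assigned so far: [6]
unit clause [2] forces x2=T; simplify:
  drop -2 from [-2, -5, -4] -> [-5, -4]
  satisfied 2 clause(s); 4 remain; assigned so far: [2, 6]
unit clause [-3] forces x3=F; simplify:
  satisfied 1 clause(s); 3 remain; assigned so far: [2, 3, 6]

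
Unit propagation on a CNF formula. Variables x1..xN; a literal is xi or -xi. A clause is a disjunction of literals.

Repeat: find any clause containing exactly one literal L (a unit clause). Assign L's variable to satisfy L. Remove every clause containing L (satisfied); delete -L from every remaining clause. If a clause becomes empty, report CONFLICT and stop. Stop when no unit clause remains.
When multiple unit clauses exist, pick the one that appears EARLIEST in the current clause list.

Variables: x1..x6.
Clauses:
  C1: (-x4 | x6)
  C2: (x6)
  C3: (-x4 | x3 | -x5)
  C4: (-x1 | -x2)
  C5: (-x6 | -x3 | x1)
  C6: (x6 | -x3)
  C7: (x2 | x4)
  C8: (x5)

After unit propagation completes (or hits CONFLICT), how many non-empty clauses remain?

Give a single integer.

unit clause [6] forces x6=T; simplify:
  drop -6 from [-6, -3, 1] -> [-3, 1]
  satisfied 3 clause(s); 5 remain; assigned so far: [6]
unit clause [5] forces x5=T; simplify:
  drop -5 from [-4, 3, -5] -> [-4, 3]
  satisfied 1 clause(s); 4 remain; assigned so far: [5, 6]

Answer: 4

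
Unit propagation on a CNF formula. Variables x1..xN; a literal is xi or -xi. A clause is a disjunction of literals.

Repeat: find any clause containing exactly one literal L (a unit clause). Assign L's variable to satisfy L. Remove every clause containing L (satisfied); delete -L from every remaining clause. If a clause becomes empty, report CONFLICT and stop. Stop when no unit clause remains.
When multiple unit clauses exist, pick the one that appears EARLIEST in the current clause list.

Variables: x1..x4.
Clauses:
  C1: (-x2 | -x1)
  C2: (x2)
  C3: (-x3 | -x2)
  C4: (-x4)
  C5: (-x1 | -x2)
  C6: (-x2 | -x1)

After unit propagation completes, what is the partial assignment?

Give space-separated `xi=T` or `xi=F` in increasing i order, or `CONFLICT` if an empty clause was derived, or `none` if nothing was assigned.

unit clause [2] forces x2=T; simplify:
  drop -2 from [-2, -1] -> [-1]
  drop -2 from [-3, -2] -> [-3]
  drop -2 from [-1, -2] -> [-1]
  drop -2 from [-2, -1] -> [-1]
  satisfied 1 clause(s); 5 remain; assigned so far: [2]
unit clause [-1] forces x1=F; simplify:
  satisfied 3 clause(s); 2 remain; assigned so far: [1, 2]
unit clause [-3] forces x3=F; simplify:
  satisfied 1 clause(s); 1 remain; assigned so far: [1, 2, 3]
unit clause [-4] forces x4=F; simplify:
  satisfied 1 clause(s); 0 remain; assigned so far: [1, 2, 3, 4]

Answer: x1=F x2=T x3=F x4=F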